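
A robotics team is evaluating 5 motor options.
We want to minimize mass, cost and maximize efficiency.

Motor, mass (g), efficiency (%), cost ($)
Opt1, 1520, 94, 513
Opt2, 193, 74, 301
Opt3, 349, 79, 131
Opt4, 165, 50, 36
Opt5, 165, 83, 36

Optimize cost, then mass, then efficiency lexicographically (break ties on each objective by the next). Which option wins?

First minimize cost: best is 36, kept {Opt4, Opt5}.
Then minimize mass: best is 165, kept {Opt4, Opt5}.
Then maximize efficiency: best is 83, kept {Opt5}.

Opt5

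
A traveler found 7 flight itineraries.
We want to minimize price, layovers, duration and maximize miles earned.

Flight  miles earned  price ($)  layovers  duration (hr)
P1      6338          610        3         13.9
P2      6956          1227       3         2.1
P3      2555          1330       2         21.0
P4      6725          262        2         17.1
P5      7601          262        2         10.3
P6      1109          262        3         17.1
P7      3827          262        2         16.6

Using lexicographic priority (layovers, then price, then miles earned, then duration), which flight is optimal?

First minimize layovers: best is 2, kept {P3, P4, P5, P7}.
Then minimize price: best is 262, kept {P4, P5, P7}.
Then maximize miles earned: best is 7601, kept {P5}.

P5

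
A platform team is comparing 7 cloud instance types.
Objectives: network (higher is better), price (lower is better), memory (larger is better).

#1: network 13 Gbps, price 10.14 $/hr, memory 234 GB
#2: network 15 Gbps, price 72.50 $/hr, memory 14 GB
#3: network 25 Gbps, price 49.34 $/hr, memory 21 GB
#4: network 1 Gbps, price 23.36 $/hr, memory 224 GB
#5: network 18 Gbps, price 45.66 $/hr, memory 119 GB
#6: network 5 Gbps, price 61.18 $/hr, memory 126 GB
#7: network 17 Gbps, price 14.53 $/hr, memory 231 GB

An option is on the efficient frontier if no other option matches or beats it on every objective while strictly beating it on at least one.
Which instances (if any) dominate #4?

#1, #7

#1: network 13≥1, price 10.14≤23.36, memory 234≥224 — dominates #4.
#7: network 17≥1, price 14.53≤23.36, memory 231≥224 — dominates #4.
Others (#2, #3, #5, #6) are each worse than #4 on at least one objective.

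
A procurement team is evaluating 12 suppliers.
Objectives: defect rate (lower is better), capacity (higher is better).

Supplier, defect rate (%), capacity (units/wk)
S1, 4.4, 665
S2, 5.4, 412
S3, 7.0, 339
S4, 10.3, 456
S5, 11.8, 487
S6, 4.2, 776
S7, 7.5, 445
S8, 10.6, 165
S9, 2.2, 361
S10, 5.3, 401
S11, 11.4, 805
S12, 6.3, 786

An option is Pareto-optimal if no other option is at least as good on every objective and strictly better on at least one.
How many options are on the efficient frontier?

S1: dominated by S6 (defect rate 4.2≤4.4, capacity 776≥665).
S2: dominated by S1 (defect rate 4.4≤5.4, capacity 665≥412).
S3: dominated by S1 (defect rate 4.4≤7.0, capacity 665≥339).
S4: dominated by S1 (defect rate 4.4≤10.3, capacity 665≥456).
S5: dominated by S1 (defect rate 4.4≤11.8, capacity 665≥487).
S6: not dominated.
S7: dominated by S1 (defect rate 4.4≤7.5, capacity 665≥445).
S8: dominated by S1 (defect rate 4.4≤10.6, capacity 665≥165).
S9: not dominated (best defect rate).
S10: dominated by S1 (defect rate 4.4≤5.3, capacity 665≥401).
S11: not dominated (best capacity).
S12: not dominated.
Pareto-optimal: S6, S9, S11, S12 → 4.

4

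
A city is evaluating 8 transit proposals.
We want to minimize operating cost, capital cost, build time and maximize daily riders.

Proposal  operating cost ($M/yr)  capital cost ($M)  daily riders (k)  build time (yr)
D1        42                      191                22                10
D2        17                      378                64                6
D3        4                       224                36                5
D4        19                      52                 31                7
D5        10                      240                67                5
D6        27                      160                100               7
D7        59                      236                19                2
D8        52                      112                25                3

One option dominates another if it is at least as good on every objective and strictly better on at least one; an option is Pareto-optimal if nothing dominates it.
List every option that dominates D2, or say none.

D5: operating cost 10≤17, capital cost 240≤378, daily riders 67≥64, build time 5≤6 — dominates D2.
Others (D1, D3, D4, D6, D7, D8) are each worse than D2 on at least one objective.

D5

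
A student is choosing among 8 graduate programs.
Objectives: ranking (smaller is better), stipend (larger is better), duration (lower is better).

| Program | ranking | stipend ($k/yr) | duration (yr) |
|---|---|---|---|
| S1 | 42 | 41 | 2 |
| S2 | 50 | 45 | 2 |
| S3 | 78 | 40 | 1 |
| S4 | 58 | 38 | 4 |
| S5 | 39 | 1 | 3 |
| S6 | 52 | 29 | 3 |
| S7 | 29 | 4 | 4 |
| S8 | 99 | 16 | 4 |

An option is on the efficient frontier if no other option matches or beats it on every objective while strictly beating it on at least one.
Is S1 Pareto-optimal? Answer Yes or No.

Yes

S2: worse on ranking (50 vs 42).
S3: worse on ranking (78 vs 42).
S4: worse on ranking (58 vs 42).
S5: worse on stipend (1 vs 41).
S6: worse on ranking (52 vs 42).
S7: worse on stipend (4 vs 41).
S8: worse on ranking (99 vs 42).
No option is at least as good as S1 on every objective and strictly better on one.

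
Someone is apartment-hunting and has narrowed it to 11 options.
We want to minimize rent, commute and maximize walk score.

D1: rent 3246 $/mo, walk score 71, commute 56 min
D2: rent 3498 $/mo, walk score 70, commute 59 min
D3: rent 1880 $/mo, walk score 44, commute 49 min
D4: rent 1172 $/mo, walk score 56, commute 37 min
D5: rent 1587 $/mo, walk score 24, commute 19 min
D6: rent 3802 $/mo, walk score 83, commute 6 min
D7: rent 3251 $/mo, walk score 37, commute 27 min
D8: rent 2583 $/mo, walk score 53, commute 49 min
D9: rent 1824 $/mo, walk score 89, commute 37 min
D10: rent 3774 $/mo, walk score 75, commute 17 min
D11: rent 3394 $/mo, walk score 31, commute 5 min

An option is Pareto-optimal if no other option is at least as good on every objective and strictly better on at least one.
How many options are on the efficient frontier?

D1: dominated by D9 (rent 1824≤3246, walk score 89≥71, commute 37≤56).
D2: dominated by D1 (rent 3246≤3498, walk score 71≥70, commute 56≤59).
D3: dominated by D4 (rent 1172≤1880, walk score 56≥44, commute 37≤49).
D4: not dominated (best rent).
D5: not dominated.
D6: not dominated.
D7: not dominated.
D8: dominated by D4 (rent 1172≤2583, walk score 56≥53, commute 37≤49).
D9: not dominated (best walk score).
D10: not dominated.
D11: not dominated (best commute).
Pareto-optimal: D4, D5, D6, D7, D9, D10, D11 → 7.

7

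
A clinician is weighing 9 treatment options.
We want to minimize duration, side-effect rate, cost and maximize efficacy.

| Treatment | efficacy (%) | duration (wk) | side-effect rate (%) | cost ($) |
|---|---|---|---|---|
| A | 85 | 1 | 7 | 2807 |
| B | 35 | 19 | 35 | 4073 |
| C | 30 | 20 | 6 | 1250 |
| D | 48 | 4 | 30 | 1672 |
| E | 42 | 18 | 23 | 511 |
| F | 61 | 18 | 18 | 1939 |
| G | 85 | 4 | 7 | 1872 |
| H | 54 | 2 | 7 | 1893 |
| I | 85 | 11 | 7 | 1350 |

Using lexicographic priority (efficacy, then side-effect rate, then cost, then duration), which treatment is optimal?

First maximize efficacy: best is 85, kept {A, G, I}.
Then minimize side-effect rate: best is 7, kept {A, G, I}.
Then minimize cost: best is 1350, kept {I}.

I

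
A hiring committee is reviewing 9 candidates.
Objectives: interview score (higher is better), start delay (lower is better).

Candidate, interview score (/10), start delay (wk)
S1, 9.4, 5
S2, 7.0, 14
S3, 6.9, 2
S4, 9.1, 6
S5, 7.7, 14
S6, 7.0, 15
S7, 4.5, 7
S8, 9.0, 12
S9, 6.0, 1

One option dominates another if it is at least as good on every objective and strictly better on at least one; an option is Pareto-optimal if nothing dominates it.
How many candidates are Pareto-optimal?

S1: not dominated (best interview score).
S2: dominated by S1 (interview score 9.4≥7.0, start delay 5≤14).
S3: not dominated.
S4: dominated by S1 (interview score 9.4≥9.1, start delay 5≤6).
S5: dominated by S1 (interview score 9.4≥7.7, start delay 5≤14).
S6: dominated by S1 (interview score 9.4≥7.0, start delay 5≤15).
S7: dominated by S1 (interview score 9.4≥4.5, start delay 5≤7).
S8: dominated by S1 (interview score 9.4≥9.0, start delay 5≤12).
S9: not dominated (best start delay).
Pareto-optimal: S1, S3, S9 → 3.

3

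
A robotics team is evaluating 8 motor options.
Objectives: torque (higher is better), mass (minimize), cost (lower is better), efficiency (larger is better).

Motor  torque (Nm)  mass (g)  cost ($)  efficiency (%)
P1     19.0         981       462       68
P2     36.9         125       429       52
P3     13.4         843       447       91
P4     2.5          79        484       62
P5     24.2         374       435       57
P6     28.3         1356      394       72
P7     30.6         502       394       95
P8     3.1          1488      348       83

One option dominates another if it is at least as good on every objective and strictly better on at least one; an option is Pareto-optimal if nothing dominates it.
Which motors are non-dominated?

P2, P4, P5, P7, P8

P1: dominated by P7 (torque 30.6≥19.0, mass 502≤981, cost 394≤462, efficiency 95≥68).
P2: not dominated (best torque).
P3: dominated by P7 (torque 30.6≥13.4, mass 502≤843, cost 394≤447, efficiency 95≥91).
P4: not dominated (best mass).
P5: not dominated.
P6: dominated by P7 (torque 30.6≥28.3, mass 502≤1356, cost 394≤394, efficiency 95≥72).
P7: not dominated (best efficiency).
P8: not dominated (best cost).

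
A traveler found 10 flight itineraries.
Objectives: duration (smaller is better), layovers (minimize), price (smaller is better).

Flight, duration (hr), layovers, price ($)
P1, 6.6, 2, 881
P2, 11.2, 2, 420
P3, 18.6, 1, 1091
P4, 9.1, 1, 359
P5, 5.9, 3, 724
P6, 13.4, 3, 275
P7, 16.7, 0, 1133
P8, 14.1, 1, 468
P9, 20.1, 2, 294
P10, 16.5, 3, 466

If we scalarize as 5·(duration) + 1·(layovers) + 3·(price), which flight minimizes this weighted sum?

P6

P1: 5·6.6 + 1·2 + 3·881 = 2678.0
P2: 5·11.2 + 1·2 + 3·420 = 1318.0
P3: 5·18.6 + 1·1 + 3·1091 = 3367.0
P4: 5·9.1 + 1·1 + 3·359 = 1123.5
P5: 5·5.9 + 1·3 + 3·724 = 2204.5
P6: 5·13.4 + 1·3 + 3·275 = 895.0
P7: 5·16.7 + 1·0 + 3·1133 = 3482.5
P8: 5·14.1 + 1·1 + 3·468 = 1475.5
P9: 5·20.1 + 1·2 + 3·294 = 984.5
P10: 5·16.5 + 1·3 + 3·466 = 1483.5
Lowest: P6 at 895.0.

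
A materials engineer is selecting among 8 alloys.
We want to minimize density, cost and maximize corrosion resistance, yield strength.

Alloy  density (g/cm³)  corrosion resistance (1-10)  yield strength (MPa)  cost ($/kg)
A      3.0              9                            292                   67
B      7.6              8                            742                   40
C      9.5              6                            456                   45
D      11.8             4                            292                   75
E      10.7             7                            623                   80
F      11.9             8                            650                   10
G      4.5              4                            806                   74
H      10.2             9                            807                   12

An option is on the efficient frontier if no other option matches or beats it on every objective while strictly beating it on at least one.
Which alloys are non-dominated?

A: not dominated (best density).
B: not dominated.
C: dominated by B (density 7.6≤9.5, corrosion resistance 8≥6, yield strength 742≥456, cost 40≤45).
D: dominated by A (density 3.0≤11.8, corrosion resistance 9≥4, yield strength 292≥292, cost 67≤75).
E: dominated by B (density 7.6≤10.7, corrosion resistance 8≥7, yield strength 742≥623, cost 40≤80).
F: not dominated (best cost).
G: not dominated.
H: not dominated (best yield strength).

A, B, F, G, H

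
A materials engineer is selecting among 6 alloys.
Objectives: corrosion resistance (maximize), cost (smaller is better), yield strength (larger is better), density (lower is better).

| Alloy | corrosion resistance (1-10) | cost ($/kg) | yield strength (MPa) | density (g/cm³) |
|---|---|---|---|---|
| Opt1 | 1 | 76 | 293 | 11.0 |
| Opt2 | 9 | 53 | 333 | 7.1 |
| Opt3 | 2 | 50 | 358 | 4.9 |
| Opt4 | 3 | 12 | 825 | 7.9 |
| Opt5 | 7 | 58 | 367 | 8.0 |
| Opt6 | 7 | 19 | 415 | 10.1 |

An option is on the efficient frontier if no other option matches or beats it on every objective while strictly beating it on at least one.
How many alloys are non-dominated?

5

Opt1: dominated by Opt2 (corrosion resistance 9≥1, cost 53≤76, yield strength 333≥293, density 7.1≤11.0).
Opt2: not dominated (best corrosion resistance).
Opt3: not dominated (best density).
Opt4: not dominated (best cost).
Opt5: not dominated.
Opt6: not dominated.
Pareto-optimal: Opt2, Opt3, Opt4, Opt5, Opt6 → 5.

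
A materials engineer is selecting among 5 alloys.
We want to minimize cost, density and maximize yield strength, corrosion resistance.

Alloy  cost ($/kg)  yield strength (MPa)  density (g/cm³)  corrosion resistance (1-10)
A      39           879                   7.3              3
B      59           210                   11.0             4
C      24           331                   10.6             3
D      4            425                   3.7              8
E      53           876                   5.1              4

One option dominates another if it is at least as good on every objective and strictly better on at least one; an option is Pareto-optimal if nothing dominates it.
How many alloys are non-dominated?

3

A: not dominated (best yield strength).
B: dominated by D (cost 4≤59, yield strength 425≥210, density 3.7≤11.0, corrosion resistance 8≥4).
C: dominated by D (cost 4≤24, yield strength 425≥331, density 3.7≤10.6, corrosion resistance 8≥3).
D: not dominated (best cost).
E: not dominated.
Pareto-optimal: A, D, E → 3.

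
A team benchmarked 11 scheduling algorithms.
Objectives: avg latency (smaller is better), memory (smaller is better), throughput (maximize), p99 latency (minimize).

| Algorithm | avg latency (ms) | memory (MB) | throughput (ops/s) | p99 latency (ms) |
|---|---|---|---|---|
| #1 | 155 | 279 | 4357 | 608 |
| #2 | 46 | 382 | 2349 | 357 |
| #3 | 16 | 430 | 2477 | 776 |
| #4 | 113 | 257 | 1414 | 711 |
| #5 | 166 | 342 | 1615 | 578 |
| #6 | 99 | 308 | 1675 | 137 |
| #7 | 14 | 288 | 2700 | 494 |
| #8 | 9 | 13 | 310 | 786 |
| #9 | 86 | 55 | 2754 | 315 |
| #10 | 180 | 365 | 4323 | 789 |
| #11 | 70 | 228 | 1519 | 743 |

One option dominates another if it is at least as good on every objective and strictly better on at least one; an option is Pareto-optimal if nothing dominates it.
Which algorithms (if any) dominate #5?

#6, #7, #9

#6: avg latency 99≤166, memory 308≤342, throughput 1675≥1615, p99 latency 137≤578 — dominates #5.
#7: avg latency 14≤166, memory 288≤342, throughput 2700≥1615, p99 latency 494≤578 — dominates #5.
#9: avg latency 86≤166, memory 55≤342, throughput 2754≥1615, p99 latency 315≤578 — dominates #5.
Others (#1, #2, #3, #4, #8, #10, #11) are each worse than #5 on at least one objective.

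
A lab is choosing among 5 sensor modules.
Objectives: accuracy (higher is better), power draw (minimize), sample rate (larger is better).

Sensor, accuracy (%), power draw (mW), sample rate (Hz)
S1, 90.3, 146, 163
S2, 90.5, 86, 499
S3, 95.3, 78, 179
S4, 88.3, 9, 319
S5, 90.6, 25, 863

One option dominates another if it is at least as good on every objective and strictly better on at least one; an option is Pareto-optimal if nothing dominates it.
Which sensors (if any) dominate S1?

S2, S3, S5

S2: accuracy 90.5≥90.3, power draw 86≤146, sample rate 499≥163 — dominates S1.
S3: accuracy 95.3≥90.3, power draw 78≤146, sample rate 179≥163 — dominates S1.
S5: accuracy 90.6≥90.3, power draw 25≤146, sample rate 863≥163 — dominates S1.
Others (S4) are each worse than S1 on at least one objective.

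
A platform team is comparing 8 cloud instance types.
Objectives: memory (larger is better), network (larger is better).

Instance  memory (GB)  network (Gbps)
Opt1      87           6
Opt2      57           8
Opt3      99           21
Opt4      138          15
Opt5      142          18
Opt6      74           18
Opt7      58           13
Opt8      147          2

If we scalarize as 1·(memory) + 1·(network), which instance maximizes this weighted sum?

Opt1: 1·87 + 1·6 = 93
Opt2: 1·57 + 1·8 = 65
Opt3: 1·99 + 1·21 = 120
Opt4: 1·138 + 1·15 = 153
Opt5: 1·142 + 1·18 = 160
Opt6: 1·74 + 1·18 = 92
Opt7: 1·58 + 1·13 = 71
Opt8: 1·147 + 1·2 = 149
Highest: Opt5 at 160.

Opt5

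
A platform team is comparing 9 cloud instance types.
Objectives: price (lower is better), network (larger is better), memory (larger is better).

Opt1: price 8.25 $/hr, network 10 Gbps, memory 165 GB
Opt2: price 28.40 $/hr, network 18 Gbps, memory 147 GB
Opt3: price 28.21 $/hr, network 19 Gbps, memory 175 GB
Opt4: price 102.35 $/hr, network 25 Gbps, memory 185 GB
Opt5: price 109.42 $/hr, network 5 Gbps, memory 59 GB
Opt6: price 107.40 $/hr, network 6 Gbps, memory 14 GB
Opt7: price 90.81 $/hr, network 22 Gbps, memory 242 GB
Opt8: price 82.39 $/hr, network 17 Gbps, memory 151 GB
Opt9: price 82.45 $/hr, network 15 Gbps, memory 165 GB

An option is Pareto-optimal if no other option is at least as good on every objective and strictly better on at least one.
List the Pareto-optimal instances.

Opt1: not dominated (best price).
Opt2: dominated by Opt3 (price 28.21≤28.40, network 19≥18, memory 175≥147).
Opt3: not dominated.
Opt4: not dominated (best network).
Opt5: dominated by Opt1 (price 8.25≤109.42, network 10≥5, memory 165≥59).
Opt6: dominated by Opt1 (price 8.25≤107.40, network 10≥6, memory 165≥14).
Opt7: not dominated (best memory).
Opt8: dominated by Opt3 (price 28.21≤82.39, network 19≥17, memory 175≥151).
Opt9: dominated by Opt3 (price 28.21≤82.45, network 19≥15, memory 175≥165).

Opt1, Opt3, Opt4, Opt7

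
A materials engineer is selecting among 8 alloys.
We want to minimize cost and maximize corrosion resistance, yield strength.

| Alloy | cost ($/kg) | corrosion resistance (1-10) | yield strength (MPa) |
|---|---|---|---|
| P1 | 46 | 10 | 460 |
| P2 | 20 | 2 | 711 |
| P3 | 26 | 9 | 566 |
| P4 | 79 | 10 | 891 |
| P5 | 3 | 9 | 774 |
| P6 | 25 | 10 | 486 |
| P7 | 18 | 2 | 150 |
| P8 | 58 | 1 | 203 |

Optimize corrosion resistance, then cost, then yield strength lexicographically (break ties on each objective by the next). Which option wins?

P6

First maximize corrosion resistance: best is 10, kept {P1, P4, P6}.
Then minimize cost: best is 25, kept {P6}.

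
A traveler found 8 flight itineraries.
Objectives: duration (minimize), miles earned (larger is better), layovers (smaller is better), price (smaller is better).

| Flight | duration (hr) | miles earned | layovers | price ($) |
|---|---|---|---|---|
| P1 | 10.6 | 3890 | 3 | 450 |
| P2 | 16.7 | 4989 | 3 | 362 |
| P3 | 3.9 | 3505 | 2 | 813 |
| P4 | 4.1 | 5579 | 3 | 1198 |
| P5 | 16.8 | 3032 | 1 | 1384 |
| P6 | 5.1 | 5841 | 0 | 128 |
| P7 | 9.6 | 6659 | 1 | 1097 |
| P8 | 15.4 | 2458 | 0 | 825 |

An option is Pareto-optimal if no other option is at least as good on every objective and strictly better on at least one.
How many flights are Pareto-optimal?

P1: dominated by P6 (duration 5.1≤10.6, miles earned 5841≥3890, layovers 0≤3, price 128≤450).
P2: dominated by P6 (duration 5.1≤16.7, miles earned 5841≥4989, layovers 0≤3, price 128≤362).
P3: not dominated (best duration).
P4: not dominated.
P5: dominated by P6 (duration 5.1≤16.8, miles earned 5841≥3032, layovers 0≤1, price 128≤1384).
P6: not dominated (best price).
P7: not dominated (best miles earned).
P8: dominated by P6 (duration 5.1≤15.4, miles earned 5841≥2458, layovers 0≤0, price 128≤825).
Pareto-optimal: P3, P4, P6, P7 → 4.

4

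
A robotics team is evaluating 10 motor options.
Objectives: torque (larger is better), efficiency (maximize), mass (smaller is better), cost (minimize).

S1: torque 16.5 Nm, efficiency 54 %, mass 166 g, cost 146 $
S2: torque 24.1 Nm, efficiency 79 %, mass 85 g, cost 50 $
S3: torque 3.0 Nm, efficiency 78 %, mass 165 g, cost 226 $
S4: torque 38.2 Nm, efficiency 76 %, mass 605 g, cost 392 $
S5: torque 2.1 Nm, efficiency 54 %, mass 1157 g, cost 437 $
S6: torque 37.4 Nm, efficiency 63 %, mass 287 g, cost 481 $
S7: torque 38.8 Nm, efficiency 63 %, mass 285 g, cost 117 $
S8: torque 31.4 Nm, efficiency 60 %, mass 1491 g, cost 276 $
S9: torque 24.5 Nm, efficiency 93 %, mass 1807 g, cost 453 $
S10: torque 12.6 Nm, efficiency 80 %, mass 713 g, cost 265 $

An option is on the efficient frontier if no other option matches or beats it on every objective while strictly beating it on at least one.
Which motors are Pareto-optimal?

S1: dominated by S2 (torque 24.1≥16.5, efficiency 79≥54, mass 85≤166, cost 50≤146).
S2: not dominated (best mass).
S3: dominated by S2 (torque 24.1≥3.0, efficiency 79≥78, mass 85≤165, cost 50≤226).
S4: not dominated.
S5: dominated by S1 (torque 16.5≥2.1, efficiency 54≥54, mass 166≤1157, cost 146≤437).
S6: dominated by S7 (torque 38.8≥37.4, efficiency 63≥63, mass 285≤287, cost 117≤481).
S7: not dominated (best torque).
S8: dominated by S7 (torque 38.8≥31.4, efficiency 63≥60, mass 285≤1491, cost 117≤276).
S9: not dominated (best efficiency).
S10: not dominated.

S2, S4, S7, S9, S10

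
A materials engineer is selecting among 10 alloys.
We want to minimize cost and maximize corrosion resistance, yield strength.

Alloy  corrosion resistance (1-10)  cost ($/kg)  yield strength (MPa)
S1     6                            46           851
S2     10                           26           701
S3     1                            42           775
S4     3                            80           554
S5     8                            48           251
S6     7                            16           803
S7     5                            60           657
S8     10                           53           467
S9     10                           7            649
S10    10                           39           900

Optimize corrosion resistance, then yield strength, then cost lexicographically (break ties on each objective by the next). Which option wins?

S10

First maximize corrosion resistance: best is 10, kept {S2, S8, S9, S10}.
Then maximize yield strength: best is 900, kept {S10}.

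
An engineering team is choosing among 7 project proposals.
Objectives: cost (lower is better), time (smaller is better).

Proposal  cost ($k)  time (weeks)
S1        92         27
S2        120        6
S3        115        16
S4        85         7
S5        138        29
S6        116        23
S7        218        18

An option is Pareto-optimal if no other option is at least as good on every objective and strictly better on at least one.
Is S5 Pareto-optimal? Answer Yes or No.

S1 vs S5: cost 92≤138, time 27≤29 — S1 is at least as good on every objective and strictly better on at least one, so S1 dominates S5.

No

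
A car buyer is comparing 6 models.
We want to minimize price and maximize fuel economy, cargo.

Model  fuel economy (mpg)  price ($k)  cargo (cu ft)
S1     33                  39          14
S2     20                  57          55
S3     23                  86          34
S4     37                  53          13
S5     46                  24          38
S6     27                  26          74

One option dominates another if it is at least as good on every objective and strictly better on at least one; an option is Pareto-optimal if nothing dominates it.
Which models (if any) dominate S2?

S6

S6: fuel economy 27≥20, price 26≤57, cargo 74≥55 — dominates S2.
Others (S1, S3, S4, S5) are each worse than S2 on at least one objective.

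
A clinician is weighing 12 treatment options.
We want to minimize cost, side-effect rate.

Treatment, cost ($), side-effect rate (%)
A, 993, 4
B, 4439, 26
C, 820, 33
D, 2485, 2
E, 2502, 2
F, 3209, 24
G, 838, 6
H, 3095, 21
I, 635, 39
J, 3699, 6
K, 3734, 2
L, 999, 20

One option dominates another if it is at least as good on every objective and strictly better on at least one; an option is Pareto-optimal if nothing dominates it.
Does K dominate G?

K vs G: K is worse on cost (3734 vs 838), so it does not dominate G.

No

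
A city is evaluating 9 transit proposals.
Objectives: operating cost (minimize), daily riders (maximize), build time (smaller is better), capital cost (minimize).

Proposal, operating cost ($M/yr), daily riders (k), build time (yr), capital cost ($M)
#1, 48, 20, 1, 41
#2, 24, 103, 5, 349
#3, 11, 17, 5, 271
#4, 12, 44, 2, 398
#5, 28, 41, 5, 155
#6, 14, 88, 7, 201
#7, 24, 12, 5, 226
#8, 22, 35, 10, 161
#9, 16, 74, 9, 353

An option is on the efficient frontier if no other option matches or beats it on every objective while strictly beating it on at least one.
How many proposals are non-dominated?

8

#1: not dominated (best build time).
#2: not dominated (best daily riders).
#3: not dominated (best operating cost).
#4: not dominated.
#5: not dominated.
#6: not dominated.
#7: not dominated.
#8: not dominated.
#9: dominated by #6 (operating cost 14≤16, daily riders 88≥74, build time 7≤9, capital cost 201≤353).
Pareto-optimal: #1, #2, #3, #4, #5, #6, #7, #8 → 8.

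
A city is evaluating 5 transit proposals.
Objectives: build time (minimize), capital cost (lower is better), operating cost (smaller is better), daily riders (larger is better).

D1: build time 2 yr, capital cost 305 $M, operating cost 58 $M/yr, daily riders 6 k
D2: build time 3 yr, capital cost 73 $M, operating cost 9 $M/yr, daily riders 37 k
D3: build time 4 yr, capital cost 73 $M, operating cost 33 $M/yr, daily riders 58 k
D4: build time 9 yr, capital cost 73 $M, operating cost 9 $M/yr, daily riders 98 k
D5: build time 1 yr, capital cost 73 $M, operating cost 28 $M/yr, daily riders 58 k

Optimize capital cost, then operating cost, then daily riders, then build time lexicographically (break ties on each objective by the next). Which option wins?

D4

First minimize capital cost: best is 73, kept {D2, D3, D4, D5}.
Then minimize operating cost: best is 9, kept {D2, D4}.
Then maximize daily riders: best is 98, kept {D4}.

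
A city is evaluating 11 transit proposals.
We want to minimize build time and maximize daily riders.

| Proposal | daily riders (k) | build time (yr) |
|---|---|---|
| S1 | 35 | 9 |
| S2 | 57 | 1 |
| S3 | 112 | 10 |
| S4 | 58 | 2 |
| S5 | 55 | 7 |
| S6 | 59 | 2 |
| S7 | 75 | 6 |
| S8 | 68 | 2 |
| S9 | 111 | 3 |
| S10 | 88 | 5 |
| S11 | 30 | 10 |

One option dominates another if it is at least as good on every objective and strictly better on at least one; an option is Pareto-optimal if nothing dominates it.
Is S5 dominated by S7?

Yes

S7 vs S5: daily riders 75≥55, build time 6≤7 — S7 is at least as good on every objective with at least one strict improvement.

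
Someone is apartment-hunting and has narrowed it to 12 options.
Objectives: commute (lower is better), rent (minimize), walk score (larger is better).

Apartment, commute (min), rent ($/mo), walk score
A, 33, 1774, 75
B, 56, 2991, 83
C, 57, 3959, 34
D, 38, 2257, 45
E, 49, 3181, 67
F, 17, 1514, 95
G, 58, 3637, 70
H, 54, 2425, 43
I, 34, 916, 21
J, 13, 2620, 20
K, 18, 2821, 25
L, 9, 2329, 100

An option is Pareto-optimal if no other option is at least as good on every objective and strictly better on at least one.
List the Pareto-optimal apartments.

F, I, L

A: dominated by F (commute 17≤33, rent 1514≤1774, walk score 95≥75).
B: dominated by F (commute 17≤56, rent 1514≤2991, walk score 95≥83).
C: dominated by A (commute 33≤57, rent 1774≤3959, walk score 75≥34).
D: dominated by A (commute 33≤38, rent 1774≤2257, walk score 75≥45).
E: dominated by A (commute 33≤49, rent 1774≤3181, walk score 75≥67).
F: not dominated.
G: dominated by A (commute 33≤58, rent 1774≤3637, walk score 75≥70).
H: dominated by A (commute 33≤54, rent 1774≤2425, walk score 75≥43).
I: not dominated (best rent).
J: dominated by L (commute 9≤13, rent 2329≤2620, walk score 100≥20).
K: dominated by F (commute 17≤18, rent 1514≤2821, walk score 95≥25).
L: not dominated (best commute).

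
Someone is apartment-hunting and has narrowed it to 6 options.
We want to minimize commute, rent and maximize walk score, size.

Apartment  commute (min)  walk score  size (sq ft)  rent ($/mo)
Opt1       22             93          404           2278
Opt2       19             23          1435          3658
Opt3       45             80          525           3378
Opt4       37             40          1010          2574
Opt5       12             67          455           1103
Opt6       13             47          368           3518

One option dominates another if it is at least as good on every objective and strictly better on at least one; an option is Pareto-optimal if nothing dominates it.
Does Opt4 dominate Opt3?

No

Opt4 vs Opt3: Opt4 is worse on walk score (40 vs 80), so it does not dominate Opt3.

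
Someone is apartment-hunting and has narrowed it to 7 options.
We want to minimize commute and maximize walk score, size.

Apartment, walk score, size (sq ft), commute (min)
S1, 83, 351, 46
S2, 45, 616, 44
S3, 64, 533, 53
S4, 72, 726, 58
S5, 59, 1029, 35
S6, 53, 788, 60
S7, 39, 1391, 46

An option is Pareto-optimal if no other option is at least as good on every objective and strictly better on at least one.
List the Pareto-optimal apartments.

S1: not dominated (best walk score).
S2: dominated by S5 (walk score 59≥45, size 1029≥616, commute 35≤44).
S3: not dominated.
S4: not dominated.
S5: not dominated (best commute).
S6: dominated by S5 (walk score 59≥53, size 1029≥788, commute 35≤60).
S7: not dominated (best size).

S1, S3, S4, S5, S7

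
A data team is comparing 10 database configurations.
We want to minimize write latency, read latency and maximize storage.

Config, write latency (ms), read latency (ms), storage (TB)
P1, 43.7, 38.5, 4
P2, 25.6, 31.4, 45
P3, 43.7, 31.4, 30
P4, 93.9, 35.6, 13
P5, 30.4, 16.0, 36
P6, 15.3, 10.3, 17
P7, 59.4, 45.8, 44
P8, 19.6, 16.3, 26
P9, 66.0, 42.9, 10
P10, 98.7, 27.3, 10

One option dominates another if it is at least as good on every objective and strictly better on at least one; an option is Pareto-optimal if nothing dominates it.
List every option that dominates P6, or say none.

none

P1: worse on write latency (43.7 vs 15.3).
P2: worse on write latency (25.6 vs 15.3).
P3: worse on write latency (43.7 vs 15.3).
P4: worse on write latency (93.9 vs 15.3).
P5: worse on write latency (30.4 vs 15.3).
P7: worse on write latency (59.4 vs 15.3).
P8: worse on write latency (19.6 vs 15.3).
P9: worse on write latency (66.0 vs 15.3).
P10: worse on write latency (98.7 vs 15.3).
No option dominates P6.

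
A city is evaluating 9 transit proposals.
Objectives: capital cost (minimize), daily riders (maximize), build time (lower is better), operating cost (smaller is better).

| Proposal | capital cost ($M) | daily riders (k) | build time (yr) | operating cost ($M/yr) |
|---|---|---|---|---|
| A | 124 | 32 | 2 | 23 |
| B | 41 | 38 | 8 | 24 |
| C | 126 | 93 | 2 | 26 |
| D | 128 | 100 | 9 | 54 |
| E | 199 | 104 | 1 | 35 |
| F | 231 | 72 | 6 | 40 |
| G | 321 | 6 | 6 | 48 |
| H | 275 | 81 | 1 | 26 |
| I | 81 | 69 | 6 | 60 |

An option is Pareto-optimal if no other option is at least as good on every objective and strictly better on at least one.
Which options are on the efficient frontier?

A: not dominated (best operating cost).
B: not dominated (best capital cost).
C: not dominated.
D: not dominated.
E: not dominated (best daily riders).
F: dominated by C (capital cost 126≤231, daily riders 93≥72, build time 2≤6, operating cost 26≤40).
G: dominated by A (capital cost 124≤321, daily riders 32≥6, build time 2≤6, operating cost 23≤48).
H: not dominated.
I: not dominated.

A, B, C, D, E, H, I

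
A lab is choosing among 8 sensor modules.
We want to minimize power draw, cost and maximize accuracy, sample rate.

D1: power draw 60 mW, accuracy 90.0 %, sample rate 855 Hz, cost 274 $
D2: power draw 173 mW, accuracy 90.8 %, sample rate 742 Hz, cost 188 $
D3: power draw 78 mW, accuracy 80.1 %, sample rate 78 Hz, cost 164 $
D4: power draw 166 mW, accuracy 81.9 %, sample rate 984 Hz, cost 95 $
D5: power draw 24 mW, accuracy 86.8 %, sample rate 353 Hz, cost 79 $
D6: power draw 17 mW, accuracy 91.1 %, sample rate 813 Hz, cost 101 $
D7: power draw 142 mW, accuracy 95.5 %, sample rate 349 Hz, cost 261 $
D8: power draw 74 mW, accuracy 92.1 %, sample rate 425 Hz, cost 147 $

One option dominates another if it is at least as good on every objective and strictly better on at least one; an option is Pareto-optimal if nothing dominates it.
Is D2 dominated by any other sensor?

D6 vs D2: power draw 17≤173, accuracy 91.1≥90.8, sample rate 813≥742, cost 101≤188 — D6 is at least as good on every objective and strictly better on at least one, so D6 dominates D2.

Yes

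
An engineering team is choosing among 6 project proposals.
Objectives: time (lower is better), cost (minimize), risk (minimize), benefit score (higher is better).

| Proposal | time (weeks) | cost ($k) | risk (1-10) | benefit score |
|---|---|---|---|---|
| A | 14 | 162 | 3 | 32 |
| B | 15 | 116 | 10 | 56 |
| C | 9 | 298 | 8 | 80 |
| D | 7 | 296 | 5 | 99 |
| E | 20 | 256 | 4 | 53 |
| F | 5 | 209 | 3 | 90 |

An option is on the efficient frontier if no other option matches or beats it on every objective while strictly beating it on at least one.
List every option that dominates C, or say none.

D, F

D: time 7≤9, cost 296≤298, risk 5≤8, benefit score 99≥80 — dominates C.
F: time 5≤9, cost 209≤298, risk 3≤8, benefit score 90≥80 — dominates C.
Others (A, B, E) are each worse than C on at least one objective.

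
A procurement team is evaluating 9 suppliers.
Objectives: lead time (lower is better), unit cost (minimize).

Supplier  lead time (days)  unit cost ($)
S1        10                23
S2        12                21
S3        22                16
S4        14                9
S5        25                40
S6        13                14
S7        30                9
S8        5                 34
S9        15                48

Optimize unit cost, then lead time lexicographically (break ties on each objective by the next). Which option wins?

S4

First minimize unit cost: best is 9, kept {S4, S7}.
Then minimize lead time: best is 14, kept {S4}.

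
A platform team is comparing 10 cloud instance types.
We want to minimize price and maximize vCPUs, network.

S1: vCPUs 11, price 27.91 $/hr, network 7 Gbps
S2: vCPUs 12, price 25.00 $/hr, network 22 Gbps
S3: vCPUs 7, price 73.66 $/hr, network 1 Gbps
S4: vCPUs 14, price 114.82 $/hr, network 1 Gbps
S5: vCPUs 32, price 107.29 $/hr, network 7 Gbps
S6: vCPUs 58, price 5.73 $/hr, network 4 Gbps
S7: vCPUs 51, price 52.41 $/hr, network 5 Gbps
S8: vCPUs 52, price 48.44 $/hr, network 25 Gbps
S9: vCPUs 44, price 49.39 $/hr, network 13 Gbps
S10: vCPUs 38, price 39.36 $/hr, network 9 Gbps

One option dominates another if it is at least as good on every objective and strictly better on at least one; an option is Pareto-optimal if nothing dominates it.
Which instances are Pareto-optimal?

S2, S6, S8, S10

S1: dominated by S2 (vCPUs 12≥11, price 25.00≤27.91, network 22≥7).
S2: not dominated.
S3: dominated by S1 (vCPUs 11≥7, price 27.91≤73.66, network 7≥1).
S4: dominated by S5 (vCPUs 32≥14, price 107.29≤114.82, network 7≥1).
S5: dominated by S8 (vCPUs 52≥32, price 48.44≤107.29, network 25≥7).
S6: not dominated (best vCPUs).
S7: dominated by S8 (vCPUs 52≥51, price 48.44≤52.41, network 25≥5).
S8: not dominated (best network).
S9: dominated by S8 (vCPUs 52≥44, price 48.44≤49.39, network 25≥13).
S10: not dominated.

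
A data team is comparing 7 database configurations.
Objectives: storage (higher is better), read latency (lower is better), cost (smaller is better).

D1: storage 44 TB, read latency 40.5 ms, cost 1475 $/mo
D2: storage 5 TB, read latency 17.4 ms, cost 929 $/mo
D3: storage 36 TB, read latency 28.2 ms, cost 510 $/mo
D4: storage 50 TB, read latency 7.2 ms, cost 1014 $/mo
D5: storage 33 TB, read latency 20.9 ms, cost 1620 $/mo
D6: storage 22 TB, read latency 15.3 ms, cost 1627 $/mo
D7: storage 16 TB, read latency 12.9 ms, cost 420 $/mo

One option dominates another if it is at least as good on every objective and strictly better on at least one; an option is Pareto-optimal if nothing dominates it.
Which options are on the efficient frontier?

D1: dominated by D4 (storage 50≥44, read latency 7.2≤40.5, cost 1014≤1475).
D2: dominated by D7 (storage 16≥5, read latency 12.9≤17.4, cost 420≤929).
D3: not dominated.
D4: not dominated (best storage).
D5: dominated by D4 (storage 50≥33, read latency 7.2≤20.9, cost 1014≤1620).
D6: dominated by D4 (storage 50≥22, read latency 7.2≤15.3, cost 1014≤1627).
D7: not dominated (best cost).

D3, D4, D7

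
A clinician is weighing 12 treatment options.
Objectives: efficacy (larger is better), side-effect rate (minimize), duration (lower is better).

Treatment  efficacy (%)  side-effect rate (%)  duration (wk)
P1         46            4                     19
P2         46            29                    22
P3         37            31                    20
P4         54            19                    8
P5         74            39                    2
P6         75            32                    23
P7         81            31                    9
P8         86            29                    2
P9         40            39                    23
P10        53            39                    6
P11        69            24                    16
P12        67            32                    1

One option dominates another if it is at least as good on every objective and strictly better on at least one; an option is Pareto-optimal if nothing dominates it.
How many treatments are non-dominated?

5

P1: not dominated (best side-effect rate).
P2: dominated by P1 (efficacy 46≥46, side-effect rate 4≤29, duration 19≤22).
P3: dominated by P1 (efficacy 46≥37, side-effect rate 4≤31, duration 19≤20).
P4: not dominated.
P5: dominated by P8 (efficacy 86≥74, side-effect rate 29≤39, duration 2≤2).
P6: dominated by P7 (efficacy 81≥75, side-effect rate 31≤32, duration 9≤23).
P7: dominated by P8 (efficacy 86≥81, side-effect rate 29≤31, duration 2≤9).
P8: not dominated (best efficacy).
P9: dominated by P1 (efficacy 46≥40, side-effect rate 4≤39, duration 19≤23).
P10: dominated by P5 (efficacy 74≥53, side-effect rate 39≤39, duration 2≤6).
P11: not dominated.
P12: not dominated (best duration).
Pareto-optimal: P1, P4, P8, P11, P12 → 5.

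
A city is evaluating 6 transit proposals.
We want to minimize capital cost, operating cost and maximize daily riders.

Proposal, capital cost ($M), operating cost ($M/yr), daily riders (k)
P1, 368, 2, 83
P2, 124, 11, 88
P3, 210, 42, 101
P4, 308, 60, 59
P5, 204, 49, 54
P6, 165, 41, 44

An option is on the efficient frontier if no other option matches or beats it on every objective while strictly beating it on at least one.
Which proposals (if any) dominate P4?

P2: capital cost 124≤308, operating cost 11≤60, daily riders 88≥59 — dominates P4.
P3: capital cost 210≤308, operating cost 42≤60, daily riders 101≥59 — dominates P4.
Others (P1, P5, P6) are each worse than P4 on at least one objective.

P2, P3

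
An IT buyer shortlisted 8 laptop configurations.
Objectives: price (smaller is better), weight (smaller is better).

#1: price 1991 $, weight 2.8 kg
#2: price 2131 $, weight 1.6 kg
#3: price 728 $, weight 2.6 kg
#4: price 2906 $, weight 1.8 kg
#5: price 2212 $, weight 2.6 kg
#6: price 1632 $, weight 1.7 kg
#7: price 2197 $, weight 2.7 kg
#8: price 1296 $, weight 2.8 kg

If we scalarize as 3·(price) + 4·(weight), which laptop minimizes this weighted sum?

#3

#1: 3·1991 + 4·2.8 = 5984.2
#2: 3·2131 + 4·1.6 = 6399.4
#3: 3·728 + 4·2.6 = 2194.4
#4: 3·2906 + 4·1.8 = 8725.2
#5: 3·2212 + 4·2.6 = 6646.4
#6: 3·1632 + 4·1.7 = 4902.8
#7: 3·2197 + 4·2.7 = 6601.8
#8: 3·1296 + 4·2.8 = 3899.2
Lowest: #3 at 2194.4.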